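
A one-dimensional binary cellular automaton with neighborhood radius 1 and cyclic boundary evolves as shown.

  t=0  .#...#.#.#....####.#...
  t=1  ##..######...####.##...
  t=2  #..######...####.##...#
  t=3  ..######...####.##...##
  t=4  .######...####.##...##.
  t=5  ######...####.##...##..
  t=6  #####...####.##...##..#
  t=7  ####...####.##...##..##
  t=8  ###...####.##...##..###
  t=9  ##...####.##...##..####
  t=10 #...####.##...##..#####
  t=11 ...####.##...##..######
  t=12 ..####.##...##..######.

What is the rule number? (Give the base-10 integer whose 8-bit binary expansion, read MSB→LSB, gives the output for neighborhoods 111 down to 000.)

  nb ###: next=#  (t=0,i=15, bit7=1)
  nb ##.: next=.  (t=0,i=17, bit6=0)
  nb #.#: next=#  (t=0,i=6, bit5=1)
  nb #..: next=.  (t=0,i=2, bit4=0)
  nb .##: next=#  (t=0,i=14, bit3=1)
  nb .#.: next=#  (t=0,i=1, bit2=1)
  nb ..#: next=#  (t=0,i=0, bit1=1)
  nb ...: next=.  (t=0,i=3, bit0=0)
  bits 10101110 = 174

174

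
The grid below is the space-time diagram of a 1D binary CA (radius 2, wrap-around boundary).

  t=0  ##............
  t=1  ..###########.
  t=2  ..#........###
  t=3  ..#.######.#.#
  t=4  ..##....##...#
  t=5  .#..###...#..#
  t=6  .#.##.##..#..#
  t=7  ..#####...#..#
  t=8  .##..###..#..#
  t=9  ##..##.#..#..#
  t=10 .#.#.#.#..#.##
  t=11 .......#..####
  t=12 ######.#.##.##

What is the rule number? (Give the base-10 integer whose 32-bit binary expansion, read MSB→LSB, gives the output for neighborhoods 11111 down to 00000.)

  #####|.  b31=0 t=1,i=4
  ####.|#  b30=1 t=1,i=11
  ###.#|#  b29=1 t=3,i=9
  ###..|#  b28=1 t=1,i=12
  ##.##|#  b27=1 t=6,i=5
  ##.#.|.  b26=0 t=3,i=10
  ##..#|.  b25=0 t=2,i=0
  ##...|#  b24=1 t=0,i=2
  #.###|.  b23=0 t=3,i=4
  #.##.|#  b22=1 t=6,i=3
  #.#.#|.  b21=0 t=3,i=11
  #.#..|#  b20=1 t=3,i=13
  #..##|#  b19=1 t=4,i=1
  #..#.|.  b18=0 t=2,i=1
  #...#|.  b17=0 t=1,i=0
  #....|#  b16=1 t=0,i=3
  .####|.  b15=0 t=1,i=3
  .###.|.  b14=0 t=2,i=12
  .##.#|#  b13=1 t=6,i=4
  .##..|.  b12=0 t=0,i=1
  .#.##|#  b11=1 t=3,i=3
  .#.#.|.  b10=0 t=3,i=12
  .#..#|.  b9=0 t=3,i=0
  .#...|.  b8=0 t=2,i=3
  ..###|#  b7=1 t=1,i=2
  ..##.|.  b6=0 t=0,i=0
  ..#.#|#  b5=1 t=3,i=2
  ..#..|#  b4=1 t=2,i=2
  ...##|.  b3=0 t=0,i=13
  ...#.|.  b2=0 t=4,i=12
  ....#|#  b1=1 t=0,i=12
  .....|#  b0=1 t=0,i=4
  bits 01111001010110010010100010110011 = 2035886259

2035886259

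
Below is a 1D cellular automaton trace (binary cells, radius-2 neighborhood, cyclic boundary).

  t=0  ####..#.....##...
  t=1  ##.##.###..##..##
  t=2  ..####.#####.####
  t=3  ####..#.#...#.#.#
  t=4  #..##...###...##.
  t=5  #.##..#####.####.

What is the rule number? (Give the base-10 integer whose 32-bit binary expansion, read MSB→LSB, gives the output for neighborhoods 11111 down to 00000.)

  #####|.  b31=0 t=2,i=9
  ####.|.  b30=0 t=0,i=2
  ###.#|.  b29=0 t=1,i=1
  ###..|#  b28=1 t=0,i=3
  ##.##|#  b27=1 t=1,i=2
  ##.#.|.  b26=0 t=4,i=16
  ##..#|#  b25=1 t=0,i=4
  ##...|.  b24=0 t=0,i=14
  #.###|.  b23=0 t=1,i=6
  #.##.|#  b22=1 t=1,i=3
  #.#.#|#  b21=1 t=3,i=14
  #.#..|#  b20=1 t=3,i=8
  #..##|#  b19=1 t=1,i=10
  #..#.|.  b18=0 t=0,i=5
  #...#|#  b17=1 t=0,i=15
  #....|#  b16=1 t=0,i=8
  .####|#  b15=1 t=0,i=1
  .###.|#  b14=1 t=1,i=7
  .##.#|#  b13=1 t=1,i=4
  .##..|.  b12=0 t=0,i=13
  .#.##|#  b11=1 t=3,i=15
  .#.#.|.  b10=0 t=3,i=7
  .#..#|.  b9=0 t=4,i=1
  .#...|#  b8=1 t=0,i=7
  ..###|#  b7=1 t=0,i=0
  ..##.|#  b6=1 t=0,i=12
  ..#.#|.  b5=0 t=3,i=6
  ..#..|#  b4=1 t=0,i=6
  ...##|#  b3=1 t=0,i=11
  ...#.|.  b2=0 t=3,i=11
  ....#|.  b1=0 t=0,i=10
  .....|.  b0=0 t=0,i=9
  bits 00011010011110111110100111011000 = 444328408

444328408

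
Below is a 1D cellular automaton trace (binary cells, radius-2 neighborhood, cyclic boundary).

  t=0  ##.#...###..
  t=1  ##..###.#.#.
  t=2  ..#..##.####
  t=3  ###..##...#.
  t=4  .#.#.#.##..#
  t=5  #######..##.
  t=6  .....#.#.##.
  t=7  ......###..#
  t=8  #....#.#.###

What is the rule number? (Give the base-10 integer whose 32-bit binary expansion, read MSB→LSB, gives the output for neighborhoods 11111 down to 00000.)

1663462744

  ##### -> .   bit 31 = 0  t=5,i=2
  ####. -> #   bit 30 = 1  t=2,i=10
  ###.# -> #   bit 29 = 1  t=1,i=6
  ###.. -> .   bit 28 = 0  t=0,i=9
  ##.## -> .   bit 27 = 0  t=2,i=7
  ##.#. -> .   bit 26 = 0  t=0,i=2
  ##..# -> #   bit 25 = 1  t=0,i=10
  ##... -> #   bit 24 = 1  t=3,i=7
  #.### -> .   bit 23 = 0  t=2,i=8
  #.##. -> .   bit 22 = 0  t=1,i=0
  #.#.# -> #   bit 21 = 1  t=1,i=8
  #.#.. -> .   bit 20 = 0  t=0,i=3
  #..## -> .   bit 19 = 0  t=0,i=11
  #..#. -> #   bit 18 = 1  t=2,i=1
  #...# -> #   bit 17 = 1  t=0,i=5
  #.... -> .   bit 16 = 0  t=6,i=0
  .#### -> .   bit 15 = 0  t=2,i=9
  .###. -> #   bit 14 = 1  t=0,i=8
  .##.# -> #   bit 13 = 1  t=0,i=1
  .##.. -> .   bit 12 = 0  t=1,i=1
  .#.## -> #   bit 11 = 1  t=1,i=11
  .#.#. -> #   bit 10 = 1  t=1,i=9
  .#..# -> .   bit 9 = 0  t=2,i=3
  .#... -> #   bit 8 = 1  t=0,i=4
  ..### -> .   bit 7 = 0  t=0,i=7
  ..##. -> #   bit 6 = 1  t=0,i=0
  ..#.# -> .   bit 5 = 0  t=3,i=10
  ..#.. -> #   bit 4 = 1  t=2,i=2
  ...## -> #   bit 3 = 1  t=0,i=6
  ...#. -> .   bit 2 = 0  t=3,i=9
  ....# -> .   bit 1 = 0  t=6,i=3
  ..... -> .   bit 0 = 0  t=6,i=1
  bits 01100011001001100110110101011000 = 1663462744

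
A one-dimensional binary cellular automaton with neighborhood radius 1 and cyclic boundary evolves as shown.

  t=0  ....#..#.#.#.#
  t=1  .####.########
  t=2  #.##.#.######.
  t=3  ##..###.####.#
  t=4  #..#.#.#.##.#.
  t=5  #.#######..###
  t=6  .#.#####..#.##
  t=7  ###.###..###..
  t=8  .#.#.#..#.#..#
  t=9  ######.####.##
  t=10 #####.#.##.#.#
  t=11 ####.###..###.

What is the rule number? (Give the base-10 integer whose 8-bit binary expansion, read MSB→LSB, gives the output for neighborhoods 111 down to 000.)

167

  [7] ### => #  t=1,i=2
  [6] ##. => .  t=1,i=4
  [5] #.# => #  t=0,i=8
  [4] #.. => .  t=0,i=0
  [3] .## => .  t=1,i=1
  [2] .#. => #  t=0,i=4
  [1] ..# => #  t=0,i=3
  [0] ... => #  t=0,i=1
  bits 10100111 = 167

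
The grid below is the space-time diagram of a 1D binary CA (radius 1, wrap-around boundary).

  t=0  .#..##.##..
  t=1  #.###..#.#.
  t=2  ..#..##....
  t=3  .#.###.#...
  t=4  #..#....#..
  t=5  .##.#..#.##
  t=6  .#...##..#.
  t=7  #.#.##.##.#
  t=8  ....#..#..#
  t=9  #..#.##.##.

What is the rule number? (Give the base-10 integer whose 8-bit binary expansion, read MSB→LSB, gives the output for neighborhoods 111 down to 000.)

26

  ###|.  b7=0 t=1,i=3
  ##.|.  b6=0 t=0,i=5
  #.#|.  b5=0 t=0,i=6
  #..|#  b4=1 t=0,i=2
  .##|#  b3=1 t=0,i=4
  .#.|.  b2=0 t=0,i=1
  ..#|#  b1=1 t=0,i=0
  ...|.  b0=0 t=0,i=10
  bits 00011010 = 26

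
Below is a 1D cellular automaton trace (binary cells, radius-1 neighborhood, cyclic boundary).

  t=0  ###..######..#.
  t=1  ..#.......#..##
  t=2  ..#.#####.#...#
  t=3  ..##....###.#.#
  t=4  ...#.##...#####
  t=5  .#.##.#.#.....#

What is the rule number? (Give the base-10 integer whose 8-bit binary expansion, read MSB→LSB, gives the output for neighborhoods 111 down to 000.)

101

  [7] ### => .  t=0,i=1
  [6] ##. => #  t=0,i=2
  [5] #.# => #  t=0,i=14
  [4] #.. => .  t=0,i=3
  [3] .## => .  t=0,i=0
  [2] .#. => #  t=0,i=13
  [1] ..# => .  t=0,i=4
  [0] ... => #  t=1,i=4
  bits 01100101 = 101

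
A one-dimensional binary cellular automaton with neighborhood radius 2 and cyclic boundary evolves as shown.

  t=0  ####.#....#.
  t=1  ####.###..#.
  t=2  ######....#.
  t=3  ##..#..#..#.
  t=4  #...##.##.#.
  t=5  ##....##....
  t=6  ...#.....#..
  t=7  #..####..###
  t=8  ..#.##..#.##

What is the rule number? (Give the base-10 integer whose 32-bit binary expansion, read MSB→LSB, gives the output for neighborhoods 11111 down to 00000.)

1759085361

  [31] ##### => .  t=2,i=2
  [30] ####. => #  t=0,i=2
  [29] ###.# => #  t=0,i=3
  [28] ###.. => .  t=1,i=7
  [27] ##.## => #  t=1,i=4
  [26] ##.#. => .  t=0,i=4
  [25] ##..# => .  t=1,i=8
  [24] ##... => .  t=2,i=6
  [23] #.### => #  t=0,i=0
  [22] #.##. => #  t=3,i=0
  [21] #.#.# => .  t=4,i=10
  [20] #.#.. => #  t=0,i=5
  [19] #..## => #  t=7,i=2
  [18] #..#. => .  t=1,i=9
  [17] #...# => .  t=4,i=2
  [16] #.... => #  t=0,i=7
  [15] .#### => #  t=0,i=1
  [14] .###. => .  t=1,i=6
  [13] .##.# => .  t=4,i=5
  [12] .##.. => .  t=3,i=1
  [11] .#.## => .  t=0,i=11
  [10] .#.#. => .  t=4,i=11
  [9] .#..# => #  t=3,i=5
  [8] .#... => #  t=0,i=6
  [7] ..### => .  t=7,i=3
  [6] ..##. => .  t=4,i=4
  [5] ..#.# => #  t=0,i=10
  [4] ..#.. => #  t=3,i=4
  [3] ...## => .  t=4,i=3
  [2] ...#. => .  t=0,i=9
  [1] ....# => .  t=0,i=8
  [0] ..... => #  t=6,i=0
  bits 01101000110110011000001100110001 = 1759085361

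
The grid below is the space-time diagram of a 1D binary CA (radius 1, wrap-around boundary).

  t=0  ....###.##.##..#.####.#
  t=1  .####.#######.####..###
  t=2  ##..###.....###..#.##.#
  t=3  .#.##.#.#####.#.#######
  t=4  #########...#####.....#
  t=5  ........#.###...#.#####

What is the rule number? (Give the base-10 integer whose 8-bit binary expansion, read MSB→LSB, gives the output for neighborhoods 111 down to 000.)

  ###|.  b7=0 t=0,i=5
  ##.|#  b6=1 t=0,i=6
  #.#|#  b5=1 t=0,i=7
  #..|.  b4=0 t=0,i=0
  .##|#  b3=1 t=0,i=4
  .#.|#  b2=1 t=0,i=15
  ..#|#  b1=1 t=0,i=3
  ...|#  b0=1 t=0,i=1
  bits 01101111 = 111

111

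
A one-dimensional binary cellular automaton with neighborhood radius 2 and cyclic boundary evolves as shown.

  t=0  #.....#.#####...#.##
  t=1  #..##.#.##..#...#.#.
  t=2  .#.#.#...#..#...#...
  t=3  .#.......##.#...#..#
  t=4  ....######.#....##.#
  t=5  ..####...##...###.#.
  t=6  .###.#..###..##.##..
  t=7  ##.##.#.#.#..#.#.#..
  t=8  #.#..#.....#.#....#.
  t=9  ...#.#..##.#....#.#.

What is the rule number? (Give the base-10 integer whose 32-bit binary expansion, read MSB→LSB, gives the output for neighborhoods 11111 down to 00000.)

1015059195

  #####|.  b31=0 t=0,i=10
  ####.|.  b30=0 t=0,i=11
  ###.#|#  b29=1 t=4,i=9
  ###..|#  b28=1 t=0,i=0
  ##.##|#  b27=1 t=6,i=15
  ##.#.|#  b26=1 t=1,i=5
  ##..#|.  b25=0 t=1,i=10
  ##...|.  b24=0 t=0,i=1
  #.###|#  b23=1 t=0,i=8
  #.##.|.  b22=0 t=1,i=8
  #.#.#|.  b21=0 t=1,i=6
  #.#..|.  b20=0 t=1,i=0
  #..##|.  b19=0 t=1,i=2
  #..#.|.  b18=0 t=1,i=11
  #...#|.  b17=0 t=0,i=14
  #....|.  b16=0 t=0,i=2
  .####|#  b15=1 t=0,i=9
  .###.|.  b14=0 t=0,i=19
  .##.#|.  b13=0 t=1,i=4
  .##..|#  b12=1 t=1,i=9
  .#.##|.  b11=0 t=0,i=7
  .#.#.|.  b10=0 t=1,i=17
  .#..#|#  b9=1 t=1,i=1
  .#...|.  b8=0 t=1,i=13
  ..###|#  b7=1 t=4,i=4
  ..##.|#  b6=1 t=1,i=3
  ..#.#|#  b5=1 t=0,i=6
  ..#..|#  b4=1 t=1,i=12
  ...##|#  b3=1 t=3,i=8
  ...#.|.  b2=0 t=0,i=5
  ....#|#  b1=1 t=0,i=4
  .....|#  b0=1 t=0,i=3
  bits 00111100100000001001001011111011 = 1015059195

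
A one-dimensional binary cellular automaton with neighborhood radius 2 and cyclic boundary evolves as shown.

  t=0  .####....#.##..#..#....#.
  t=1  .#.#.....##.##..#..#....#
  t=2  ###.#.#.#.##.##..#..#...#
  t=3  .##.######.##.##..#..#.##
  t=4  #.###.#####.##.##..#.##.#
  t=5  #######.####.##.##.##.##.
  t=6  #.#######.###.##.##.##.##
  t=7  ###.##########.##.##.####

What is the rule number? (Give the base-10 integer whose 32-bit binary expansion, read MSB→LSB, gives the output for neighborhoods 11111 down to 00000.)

  [31] ##### => #  t=3,i=6
  [30] ####. => #  t=0,i=3
  [29] ###.# => #  t=2,i=2
  [28] ###.. => .  t=0,i=4
  [27] ##.## => #  t=1,i=11
  [26] ##.#. => .  t=2,i=3
  [25] ##..# => #  t=0,i=13
  [24] ##... => .  t=0,i=5
  [23] #.### => #  t=3,i=4
  [22] #.##. => .  t=0,i=11
  [21] #.#.# => #  t=1,i=1
  [20] #.#.. => .  t=1,i=3
  [19] #..## => .  t=0,i=0
  [18] #..#. => .  t=0,i=14
  [17] #...# => .  t=2,i=22
  [16] #.... => .  t=0,i=6
  [15] .#### => .  t=0,i=2
  [14] .###. => #  t=4,i=3
  [13] .##.# => #  t=1,i=10
  [12] .##.. => #  t=0,i=12
  [11] .#.## => #  t=0,i=10
  [10] .#.#. => #  t=1,i=0
  [9] .#..# => #  t=0,i=16
  [8] .#... => #  t=0,i=19
  [7] ..### => #  t=0,i=1
  [6] ..##. => .  t=1,i=9
  [5] ..#.# => #  t=0,i=9
  [4] ..#.. => .  t=0,i=15
  [3] ...## => #  t=1,i=8
  [2] ...#. => .  t=0,i=8
  [1] ....# => .  t=0,i=7
  [0] ..... => #  t=1,i=6
  bits 11101010101000000111111110101001 = 3936386985

3936386985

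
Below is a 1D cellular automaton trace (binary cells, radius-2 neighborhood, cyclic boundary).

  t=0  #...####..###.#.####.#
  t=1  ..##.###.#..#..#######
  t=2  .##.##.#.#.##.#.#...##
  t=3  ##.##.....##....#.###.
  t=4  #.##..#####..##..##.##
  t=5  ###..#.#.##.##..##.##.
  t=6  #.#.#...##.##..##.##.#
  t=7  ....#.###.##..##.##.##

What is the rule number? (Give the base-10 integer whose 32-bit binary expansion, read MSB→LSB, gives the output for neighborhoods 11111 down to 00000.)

2027915355

  #####|.  b31=0 t=1,i=17
  ####.|#  b30=1 t=0,i=6
  ###.#|#  b29=1 t=0,i=12
  ###..|#  b28=1 t=0,i=7
  ##.##|#  b27=1 t=0,i=20
  ##.#.|.  b26=0 t=0,i=13
  ##..#|.  b25=0 t=0,i=8
  ##...|.  b24=0 t=0,i=1
  #.###|#  b23=1 t=0,i=16
  #.##.|#  b22=1 t=0,i=21
  #.#.#|.  b21=0 t=0,i=14
  #.#..|#  b20=1 t=1,i=9
  #..##|#  b19=1 t=0,i=9
  #..#.|#  b18=1 t=1,i=11
  #...#|#  b17=1 t=0,i=2
  #....|#  b16=1 t=3,i=6
  .####|#  b15=1 t=0,i=5
  .###.|.  b14=0 t=0,i=11
  .##.#|.  b13=0 t=1,i=3
  .##..|.  b12=0 t=0,i=0
  .#.##|#  b11=1 t=0,i=15
  .#.#.|.  b10=0 t=2,i=8
  .#..#|.  b9=0 t=1,i=10
  .#...|.  b8=0 t=2,i=17
  ..###|.  b7=0 t=0,i=4
  ..##.|#  b6=1 t=1,i=2
  ..#.#|.  b5=0 t=3,i=16
  ..#..|#  b4=1 t=1,i=12
  ...##|#  b3=1 t=0,i=3
  ...#.|.  b2=0 t=3,i=15
  ....#|#  b1=1 t=3,i=8
  .....|#  b0=1 t=3,i=7
  bits 01111000110111111000100001011011 = 2027915355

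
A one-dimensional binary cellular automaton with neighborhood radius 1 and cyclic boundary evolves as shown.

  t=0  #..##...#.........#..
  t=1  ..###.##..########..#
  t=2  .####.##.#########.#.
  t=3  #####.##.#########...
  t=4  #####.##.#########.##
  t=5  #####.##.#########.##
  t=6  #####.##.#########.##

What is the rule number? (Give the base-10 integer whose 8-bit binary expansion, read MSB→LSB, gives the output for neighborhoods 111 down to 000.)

203

  nb ###: next=#  (t=1,i=3, bit7=1)
  nb ##.: next=#  (t=0,i=4, bit6=1)
  nb #.#: next=.  (t=1,i=5, bit5=0)
  nb #..: next=.  (t=0,i=1, bit4=0)
  nb .##: next=#  (t=0,i=3, bit3=1)
  nb .#.: next=.  (t=0,i=0, bit2=0)
  nb ..#: next=#  (t=0,i=2, bit1=1)
  nb ...: next=#  (t=0,i=6, bit0=1)
  bits 11001011 = 203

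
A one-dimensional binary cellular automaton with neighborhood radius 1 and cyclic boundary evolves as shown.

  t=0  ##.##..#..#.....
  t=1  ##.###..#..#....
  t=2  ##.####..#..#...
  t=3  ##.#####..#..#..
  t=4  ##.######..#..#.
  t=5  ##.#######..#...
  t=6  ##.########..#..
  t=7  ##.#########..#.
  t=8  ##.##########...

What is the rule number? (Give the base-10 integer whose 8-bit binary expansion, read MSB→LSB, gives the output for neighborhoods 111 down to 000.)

  nb ###: next=#  (t=1,i=4, bit7=1)
  nb ##.: next=#  (t=0,i=1, bit6=1)
  nb #.#: next=.  (t=0,i=2, bit5=0)
  nb #..: next=#  (t=0,i=5, bit4=1)
  nb .##: next=#  (t=0,i=0, bit3=1)
  nb .#.: next=.  (t=0,i=7, bit2=0)
  nb ..#: next=.  (t=0,i=6, bit1=0)
  nb ...: next=.  (t=0,i=12, bit0=0)
  bits 11011000 = 216

216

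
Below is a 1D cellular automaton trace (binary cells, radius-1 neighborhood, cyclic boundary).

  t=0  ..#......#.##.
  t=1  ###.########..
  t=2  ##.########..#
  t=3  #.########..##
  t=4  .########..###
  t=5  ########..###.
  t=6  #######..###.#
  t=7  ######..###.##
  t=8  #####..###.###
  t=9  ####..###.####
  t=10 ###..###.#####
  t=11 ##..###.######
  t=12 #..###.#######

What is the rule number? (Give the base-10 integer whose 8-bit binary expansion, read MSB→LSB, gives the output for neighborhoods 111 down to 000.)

  ### -> #   bit 7 = 1  t=1,i=1
  ##. -> .   bit 6 = 0  t=0,i=12
  #.# -> #   bit 5 = 1  t=0,i=10
  #.. -> .   bit 4 = 0  t=0,i=3
  .## -> #   bit 3 = 1  t=0,i=11
  .#. -> #   bit 2 = 1  t=0,i=2
  ..# -> #   bit 1 = 1  t=0,i=1
  ... -> #   bit 0 = 1  t=0,i=0
  bits 10101111 = 175

175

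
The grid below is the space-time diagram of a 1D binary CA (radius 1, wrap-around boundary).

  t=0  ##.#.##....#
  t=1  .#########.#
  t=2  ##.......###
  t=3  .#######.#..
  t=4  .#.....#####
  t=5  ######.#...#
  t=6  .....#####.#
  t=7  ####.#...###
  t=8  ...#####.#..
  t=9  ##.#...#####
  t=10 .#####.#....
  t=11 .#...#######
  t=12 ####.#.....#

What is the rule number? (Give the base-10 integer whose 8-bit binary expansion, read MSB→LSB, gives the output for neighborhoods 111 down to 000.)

  [7] ### => .  t=0,i=0
  [6] ##. => #  t=0,i=1
  [5] #.# => #  t=0,i=2
  [4] #.. => #  t=0,i=7
  [3] .## => #  t=0,i=5
  [2] .#. => #  t=0,i=3
  [1] ..# => .  t=0,i=10
  [0] ... => #  t=0,i=8
  bits 01111101 = 125

125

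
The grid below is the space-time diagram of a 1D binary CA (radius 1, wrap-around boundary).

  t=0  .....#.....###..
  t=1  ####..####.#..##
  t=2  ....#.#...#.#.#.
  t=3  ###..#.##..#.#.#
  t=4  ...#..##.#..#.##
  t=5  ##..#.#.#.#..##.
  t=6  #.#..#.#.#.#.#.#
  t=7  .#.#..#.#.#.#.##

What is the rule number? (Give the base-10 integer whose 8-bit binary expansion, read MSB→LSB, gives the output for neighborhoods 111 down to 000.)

57

  ### -> .   bit 7 = 0  t=0,i=12
  ##. -> .   bit 6 = 0  t=0,i=13
  #.# -> #   bit 5 = 1  t=1,i=10
  #.. -> #   bit 4 = 1  t=0,i=6
  .## -> #   bit 3 = 1  t=0,i=11
  .#. -> .   bit 2 = 0  t=0,i=5
  ..# -> .   bit 1 = 0  t=0,i=4
  ... -> #   bit 0 = 1  t=0,i=0
  bits 00111001 = 57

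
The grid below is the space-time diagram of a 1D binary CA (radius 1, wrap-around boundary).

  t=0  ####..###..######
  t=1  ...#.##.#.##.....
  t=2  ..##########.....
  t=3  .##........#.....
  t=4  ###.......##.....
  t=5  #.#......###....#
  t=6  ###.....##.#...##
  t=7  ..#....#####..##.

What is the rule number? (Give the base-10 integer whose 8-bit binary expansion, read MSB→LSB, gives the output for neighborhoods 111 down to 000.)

110

  [7] ### => .  t=0,i=0
  [6] ##. => #  t=0,i=3
  [5] #.# => #  t=1,i=4
  [4] #.. => .  t=0,i=4
  [3] .## => #  t=0,i=6
  [2] .#. => #  t=1,i=3
  [1] ..# => #  t=0,i=5
  [0] ... => .  t=1,i=0
  bits 01101110 = 110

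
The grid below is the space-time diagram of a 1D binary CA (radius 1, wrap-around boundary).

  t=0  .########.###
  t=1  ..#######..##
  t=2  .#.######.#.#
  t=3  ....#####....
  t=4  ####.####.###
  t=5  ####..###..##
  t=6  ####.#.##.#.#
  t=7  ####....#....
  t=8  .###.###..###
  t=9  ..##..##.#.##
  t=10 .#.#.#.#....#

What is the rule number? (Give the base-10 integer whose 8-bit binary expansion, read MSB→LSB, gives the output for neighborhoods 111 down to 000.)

  ###|#  b7=1 t=0,i=2
  ##.|#  b6=1 t=0,i=8
  #.#|.  b5=0 t=0,i=0
  #..|.  b4=0 t=1,i=0
  .##|.  b3=0 t=0,i=1
  .#.|.  b2=0 t=2,i=1
  ..#|#  b1=1 t=1,i=1
  ...|#  b0=1 t=3,i=0
  bits 11000011 = 195

195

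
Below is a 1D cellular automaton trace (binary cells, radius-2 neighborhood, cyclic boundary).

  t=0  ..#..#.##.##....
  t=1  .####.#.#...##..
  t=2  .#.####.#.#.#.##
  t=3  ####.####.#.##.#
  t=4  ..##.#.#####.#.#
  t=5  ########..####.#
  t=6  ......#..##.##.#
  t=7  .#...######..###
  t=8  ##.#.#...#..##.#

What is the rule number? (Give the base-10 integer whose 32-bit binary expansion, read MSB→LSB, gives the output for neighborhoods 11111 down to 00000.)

1707027156

  [31] ##### => .  t=3,i=1
  [30] ####. => #  t=1,i=3
  [29] ###.# => #  t=1,i=4
  [28] ###.. => .  t=5,i=7
  [27] ##.## => .  t=0,i=9
  [26] ##.#. => #  t=1,i=5
  [25] ##..# => .  t=5,i=8
  [24] ##... => #  t=0,i=12
  [23] #.### => #  t=2,i=3
  [22] #.##. => .  t=0,i=7
  [21] #.#.# => #  t=1,i=6
  [20] #.#.. => #  t=1,i=8
  [19] #..## => #  t=4,i=1
  [18] #..#. => #  t=0,i=4
  [17] #...# => #  t=1,i=10
  [16] #.... => #  t=0,i=13
  [15] .#### => .  t=1,i=2
  [14] .###. => .  t=7,i=14
  [13] .##.# => #  t=0,i=8
  [12] .##.. => .  t=0,i=11
  [11] .#.## => #  t=0,i=6
  [10] .#.#. => .  t=1,i=7
  [9] .#..# => #  t=0,i=3
  [8] .#... => .  t=1,i=9
  [7] ..### => #  t=1,i=1
  [6] ..##. => #  t=1,i=12
  [5] ..#.# => .  t=0,i=5
  [4] ..#.. => #  t=0,i=2
  [3] ...## => .  t=1,i=0
  [2] ...#. => #  t=0,i=1
  [1] ....# => .  t=0,i=0
  [0] ..... => .  t=0,i=14
  bits 01100101101111110010101011010100 = 1707027156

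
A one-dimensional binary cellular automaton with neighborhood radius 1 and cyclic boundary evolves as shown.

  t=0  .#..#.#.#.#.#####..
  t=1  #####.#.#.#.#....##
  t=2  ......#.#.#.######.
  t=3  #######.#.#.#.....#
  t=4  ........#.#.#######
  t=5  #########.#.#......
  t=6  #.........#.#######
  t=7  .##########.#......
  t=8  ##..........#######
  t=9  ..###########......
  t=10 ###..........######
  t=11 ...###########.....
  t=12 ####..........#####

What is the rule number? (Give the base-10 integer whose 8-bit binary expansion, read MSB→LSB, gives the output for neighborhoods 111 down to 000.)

31

  ### -> .   bit 7 = 0  t=0,i=13
  ##. -> .   bit 6 = 0  t=0,i=16
  #.# -> .   bit 5 = 0  t=0,i=5
  #.. -> #   bit 4 = 1  t=0,i=2
  .## -> #   bit 3 = 1  t=0,i=12
  .#. -> #   bit 2 = 1  t=0,i=1
  ..# -> #   bit 1 = 1  t=0,i=0
  ... -> #   bit 0 = 1  t=0,i=18
  bits 00011111 = 31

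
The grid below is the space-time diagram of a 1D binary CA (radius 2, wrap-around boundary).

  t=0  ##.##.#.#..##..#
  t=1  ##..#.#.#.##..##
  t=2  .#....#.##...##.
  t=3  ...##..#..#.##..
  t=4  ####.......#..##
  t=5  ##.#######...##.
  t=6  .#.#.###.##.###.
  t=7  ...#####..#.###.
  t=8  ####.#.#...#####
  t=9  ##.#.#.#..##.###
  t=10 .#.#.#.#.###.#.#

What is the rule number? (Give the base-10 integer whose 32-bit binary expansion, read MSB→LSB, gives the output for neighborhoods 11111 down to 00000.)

2981718219

  ##### -> #   bit 31 = 1  t=4,i=0
  ####. -> .   bit 30 = 0  t=1,i=0
  ###.# -> #   bit 29 = 1  t=0,i=1
  ###.. -> #   bit 28 = 1  t=1,i=1
  ##.## -> .   bit 27 = 0  t=0,i=2
  ##.#. -> .   bit 26 = 0  t=0,i=5
  ##..# -> .   bit 25 = 0  t=0,i=13
  ##... -> #   bit 24 = 1  t=2,i=10
  #.### -> #   bit 23 = 1  t=5,i=3
  #.##. -> .   bit 22 = 0  t=0,i=3
  #.#.# -> #   bit 21 = 1  t=0,i=6
  #.#.. -> #   bit 20 = 1  t=0,i=8
  #..## -> #   bit 19 = 1  t=0,i=10
  #..#. -> .   bit 18 = 0  t=1,i=3
  #...# -> .   bit 17 = 0  t=2,i=11
  #.... -> #   bit 16 = 1  t=2,i=3
  .#### -> .   bit 15 = 0  t=1,i=15
  .###. -> #   bit 14 = 1  t=0,i=0
  .##.# -> #   bit 13 = 1  t=0,i=4
  .##.. -> .   bit 12 = 0  t=0,i=12
  .#.## -> #   bit 11 = 1  t=1,i=9
  .#.#. -> .   bit 10 = 0  t=0,i=7
  .#..# -> .   bit 9 = 0  t=0,i=9
  .#... -> .   bit 8 = 0  t=2,i=2
  ..### -> #   bit 7 = 1  t=0,i=15
  ..##. -> #   bit 6 = 1  t=0,i=11
  ..#.# -> .   bit 5 = 0  t=1,i=4
  ..#.. -> .   bit 4 = 0  t=2,i=1
  ...## -> #   bit 3 = 1  t=2,i=12
  ...#. -> .   bit 2 = 0  t=2,i=5
  ....# -> #   bit 1 = 1  t=2,i=4
  ..... -> #   bit 0 = 1  t=3,i=0
  bits 10110001101110010110100011001011 = 2981718219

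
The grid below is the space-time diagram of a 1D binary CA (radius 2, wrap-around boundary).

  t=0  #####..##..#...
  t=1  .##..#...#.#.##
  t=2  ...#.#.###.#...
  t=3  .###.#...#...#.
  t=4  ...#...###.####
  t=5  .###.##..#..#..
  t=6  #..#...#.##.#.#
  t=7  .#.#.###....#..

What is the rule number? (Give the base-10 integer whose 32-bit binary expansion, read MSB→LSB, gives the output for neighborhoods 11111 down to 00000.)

2720236094

  ##### -> #   bit 31 = 1  t=0,i=2
  ####. -> .   bit 30 = 0  t=0,i=3
  ###.# -> #   bit 29 = 1  t=2,i=9
  ###.. -> .   bit 28 = 0  t=0,i=4
  ##.## -> .   bit 27 = 0  t=1,i=0
  ##.#. -> .   bit 26 = 0  t=2,i=10
  ##..# -> #   bit 25 = 1  t=0,i=5
  ##... -> .   bit 24 = 0  t=4,i=0
  #.### -> .   bit 23 = 0  t=2,i=7
  #.##. -> .   bit 22 = 0  t=1,i=1
  #.#.# -> #   bit 21 = 1  t=1,i=11
  #.#.. -> .   bit 20 = 0  t=2,i=11
  #..## -> .   bit 19 = 0  t=0,i=6
  #..#. -> .   bit 18 = 0  t=0,i=10
  #...# -> #   bit 17 = 1  t=0,i=13
  #.... -> #   bit 16 = 1  t=2,i=13
  .#### -> #   bit 15 = 1  t=0,i=1
  .###. -> .   bit 14 = 0  t=2,i=8
  .##.# -> .   bit 13 = 0  t=1,i=14
  .##.. -> .   bit 12 = 0  t=0,i=8
  .#.## -> .   bit 11 = 0  t=1,i=12
  .#.#. -> .   bit 10 = 0  t=1,i=10
  .#..# -> #   bit 9 = 1  t=3,i=14
  .#... -> .   bit 8 = 0  t=0,i=12
  ..### -> .   bit 7 = 0  t=0,i=0
  ..##. -> .   bit 6 = 0  t=0,i=7
  ..#.# -> #   bit 5 = 1  t=1,i=9
  ..#.. -> #   bit 4 = 1  t=0,i=11
  ...## -> #   bit 3 = 1  t=0,i=14
  ...#. -> #   bit 2 = 1  t=1,i=8
  ....# -> #   bit 1 = 1  t=2,i=1
  ..... -> .   bit 0 = 0  t=2,i=0
  bits 10100010001000111000001000111110 = 2720236094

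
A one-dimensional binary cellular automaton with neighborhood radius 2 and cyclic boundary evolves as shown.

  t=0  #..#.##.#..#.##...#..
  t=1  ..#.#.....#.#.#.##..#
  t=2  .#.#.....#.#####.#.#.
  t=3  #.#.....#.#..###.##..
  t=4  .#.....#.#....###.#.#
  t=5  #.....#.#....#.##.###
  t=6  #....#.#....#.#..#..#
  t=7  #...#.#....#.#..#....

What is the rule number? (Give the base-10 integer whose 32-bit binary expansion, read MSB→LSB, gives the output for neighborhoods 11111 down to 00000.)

  [31] ##### => #  t=2,i=13
  [30] ####. => #  t=2,i=14
  [29] ###.# => #  t=2,i=15
  [28] ###.. => #  t=5,i=0
  [27] ##.## => #  t=3,i=16
  [26] ##.#. => .  t=0,i=7
  [25] ##..# => .  t=1,i=18
  [24] ##... => .  t=0,i=15
  [23] #.### => .  t=2,i=11
  [22] #.##. => .  t=0,i=5
  [21] #.#.# => #  t=1,i=12
  [20] #.#.. => .  t=0,i=8
  [19] #..## => .  t=3,i=12
  [18] #..#. => #  t=0,i=2
  [17] #...# => #  t=0,i=16
  [16] #.... => .  t=1,i=6
  [15] .#### => .  t=2,i=12
  [14] .###. => #  t=3,i=14
  [13] .##.# => .  t=0,i=6
  [12] .##.. => #  t=0,i=14
  [11] .#.## => #  t=0,i=4
  [10] .#.#. => #  t=1,i=3
  [9] .#..# => .  t=0,i=1
  [8] .#... => .  t=1,i=5
  [7] ..### => .  t=3,i=13
  [6] ..##. => .  t=6,i=20
  [5] ..#.# => .  t=0,i=3
  [4] ..#.. => .  t=0,i=0
  [3] ...## => #  t=4,i=13
  [2] ...#. => #  t=0,i=17
  [1] ....# => .  t=1,i=8
  [0] ..... => .  t=1,i=7
  bits 11111000001001100101110000001100 = 4163263500

4163263500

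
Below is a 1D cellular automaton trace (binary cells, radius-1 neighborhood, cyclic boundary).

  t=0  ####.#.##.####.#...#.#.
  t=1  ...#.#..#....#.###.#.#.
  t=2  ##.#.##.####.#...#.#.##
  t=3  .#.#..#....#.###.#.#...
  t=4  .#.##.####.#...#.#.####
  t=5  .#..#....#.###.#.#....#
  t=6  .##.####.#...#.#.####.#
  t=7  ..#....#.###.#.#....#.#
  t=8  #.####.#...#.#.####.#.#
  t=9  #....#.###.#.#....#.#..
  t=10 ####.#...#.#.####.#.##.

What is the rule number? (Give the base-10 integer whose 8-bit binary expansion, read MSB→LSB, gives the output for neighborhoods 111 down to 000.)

85

  nb ###: next=.  (t=0,i=1, bit7=0)
  nb ##.: next=#  (t=0,i=3, bit6=1)
  nb #.#: next=.  (t=0,i=4, bit5=0)
  nb #..: next=#  (t=0,i=16, bit4=1)
  nb .##: next=.  (t=0,i=0, bit3=0)
  nb .#.: next=#  (t=0,i=5, bit2=1)
  nb ..#: next=.  (t=0,i=18, bit1=0)
  nb ...: next=#  (t=0,i=17, bit0=1)
  bits 01010101 = 85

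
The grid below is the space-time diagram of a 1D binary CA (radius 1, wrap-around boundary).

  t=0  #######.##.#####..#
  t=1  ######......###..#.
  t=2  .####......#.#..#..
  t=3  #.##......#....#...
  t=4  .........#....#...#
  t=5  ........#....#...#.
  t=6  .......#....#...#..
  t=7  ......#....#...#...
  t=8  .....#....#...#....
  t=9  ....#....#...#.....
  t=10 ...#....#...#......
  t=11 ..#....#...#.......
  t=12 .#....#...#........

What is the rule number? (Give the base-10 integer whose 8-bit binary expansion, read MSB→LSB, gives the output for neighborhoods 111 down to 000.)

130

  ###|#  b7=1 t=0,i=0
  ##.|.  b6=0 t=0,i=6
  #.#|.  b5=0 t=0,i=7
  #..|.  b4=0 t=0,i=16
  .##|.  b3=0 t=0,i=8
  .#.|.  b2=0 t=1,i=17
  ..#|#  b1=1 t=0,i=17
  ...|.  b0=0 t=1,i=7
  bits 10000010 = 130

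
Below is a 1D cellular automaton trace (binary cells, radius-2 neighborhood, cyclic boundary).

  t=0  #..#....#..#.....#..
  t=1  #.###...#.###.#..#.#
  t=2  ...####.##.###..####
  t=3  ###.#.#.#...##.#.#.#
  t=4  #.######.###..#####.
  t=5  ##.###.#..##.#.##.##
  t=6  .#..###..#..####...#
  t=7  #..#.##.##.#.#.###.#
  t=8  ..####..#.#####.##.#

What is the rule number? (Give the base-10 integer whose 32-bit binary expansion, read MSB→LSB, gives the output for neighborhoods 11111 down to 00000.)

  nb #####: next=#  (t=4,i=4, bit31=1)
  nb ####.: next=.  (t=2,i=5, bit30=0)
  nb ###.#: next=#  (t=1,i=12, bit29=1)
  nb ###..: next=#  (t=1,i=4, bit28=1)
  nb ##.##: next=.  (t=1,i=1, bit27=0)
  nb ##.#.: next=#  (t=1,i=13, bit26=1)
  nb ##..#: next=.  (t=2,i=14, bit25=0)
  nb ##...: next=#  (t=1,i=5, bit24=1)
  nb #.###: next=.  (t=1,i=2, bit23=0)
  nb #.##.: next=#  (t=1,i=19, bit22=1)
  nb #.#.#: next=#  (t=3,i=4, bit21=1)
  nb #.#..: next=.  (t=1,i=14, bit20=0)
  nb #..##: next=#  (t=2,i=15, bit19=1)
  nb #..#.: next=#  (t=0,i=2, bit18=1)
  nb #...#: next=#  (t=1,i=6, bit17=1)
  nb #....: next=.  (t=0,i=5, bit16=0)
  nb .####: next=#  (t=2,i=4, bit15=1)
  nb .###.: next=#  (t=1,i=3, bit14=1)
  nb .##.#: next=.  (t=1,i=0, bit13=0)
  nb .##..: next=.  (t=7,i=0, bit12=0)
  nb .#.##: next=#  (t=1,i=9, bit11=1)
  nb .#.#.: next=#  (t=3,i=5, bit10=1)
  nb .#..#: next=.  (t=0,i=1, bit9=0)
  nb .#...: next=#  (t=0,i=4, bit8=1)
  nb ..###: next=.  (t=2,i=3, bit7=0)
  nb ..##.: next=.  (t=3,i=12, bit6=0)
  nb ..#.#: next=#  (t=1,i=8, bit5=1)
  nb ..#..: next=#  (t=0,i=0, bit4=1)
  nb ...##: next=#  (t=2,i=2, bit3=1)
  nb ...#.: next=.  (t=0,i=7, bit2=0)
  nb ....#: next=.  (t=0,i=6, bit1=0)
  nb .....: next=#  (t=0,i=14, bit0=1)
  bits 10110101011011101100110100111001 = 3043937593

3043937593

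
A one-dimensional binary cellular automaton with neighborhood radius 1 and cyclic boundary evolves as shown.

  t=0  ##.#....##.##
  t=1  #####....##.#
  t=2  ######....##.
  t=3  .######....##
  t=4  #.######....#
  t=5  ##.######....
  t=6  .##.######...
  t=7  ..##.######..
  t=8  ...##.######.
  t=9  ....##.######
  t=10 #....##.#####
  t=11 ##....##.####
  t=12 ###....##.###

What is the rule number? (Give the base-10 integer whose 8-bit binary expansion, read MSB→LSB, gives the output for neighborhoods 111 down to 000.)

  ###|#  b7=1 t=0,i=0
  ##.|#  b6=1 t=0,i=1
  #.#|#  b5=1 t=0,i=2
  #..|#  b4=1 t=0,i=4
  .##|.  b3=0 t=0,i=8
  .#.|#  b2=1 t=0,i=3
  ..#|.  b1=0 t=0,i=7
  ...|.  b0=0 t=0,i=5
  bits 11110100 = 244

244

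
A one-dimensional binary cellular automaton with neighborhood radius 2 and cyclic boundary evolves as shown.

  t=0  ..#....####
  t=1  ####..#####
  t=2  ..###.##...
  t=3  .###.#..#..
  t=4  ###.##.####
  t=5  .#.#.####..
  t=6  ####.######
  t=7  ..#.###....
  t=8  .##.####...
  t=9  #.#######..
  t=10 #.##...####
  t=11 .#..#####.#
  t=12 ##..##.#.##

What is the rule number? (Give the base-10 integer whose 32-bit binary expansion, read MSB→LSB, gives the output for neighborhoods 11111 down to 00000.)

  nb #####: next=.  (t=1,i=0, bit31=0)
  nb ####.: next=#  (t=0,i=9, bit30=1)
  nb ###.#: next=.  (t=2,i=4, bit29=0)
  nb ###..: next=#  (t=0,i=10, bit28=1)
  nb ##.##: next=#  (t=2,i=5, bit27=1)
  nb ##.#.: next=#  (t=3,i=4, bit26=1)
  nb ##..#: next=#  (t=0,i=0, bit25=1)
  nb ##...: next=#  (t=2,i=8, bit24=1)
  nb #.###: next=#  (t=4,i=7, bit23=1)
  nb #.##.: next=.  (t=2,i=6, bit22=0)
  nb #.#.#: next=#  (t=5,i=3, bit21=1)
  nb #.#..: next=#  (t=3,i=5, bit20=1)
  nb #..##: next=.  (t=1,i=5, bit19=0)
  nb #..#.: next=#  (t=0,i=1, bit18=1)
  nb #...#: next=#  (t=3,i=10, bit17=1)
  nb #....: next=.  (t=0,i=4, bit16=0)
  nb .####: next=#  (t=0,i=8, bit15=1)
  nb .###.: next=#  (t=2,i=3, bit14=1)
  nb .##.#: next=#  (t=4,i=5, bit13=1)
  nb .##..: next=.  (t=2,i=7, bit12=0)
  nb .#.##: next=.  (t=5,i=4, bit11=0)
  nb .#.#.: next=#  (t=5,i=2, bit10=1)
  nb .#..#: next=.  (t=3,i=6, bit9=0)
  nb .#...: next=#  (t=0,i=3, bit8=1)
  nb ..###: next=#  (t=0,i=7, bit7=1)
  nb ..##.: next=.  (t=8,i=1, bit6=0)
  nb ..#.#: next=#  (t=5,i=1, bit5=1)
  nb ..#..: next=#  (t=0,i=2, bit4=1)
  nb ...##: next=#  (t=0,i=6, bit3=1)
  nb ...#.: next=#  (t=5,i=0, bit2=1)
  nb ....#: next=.  (t=0,i=5, bit1=0)
  nb .....: next=.  (t=2,i=10, bit0=0)
  bits 01011111101101101110010110111100 = 1605821884

1605821884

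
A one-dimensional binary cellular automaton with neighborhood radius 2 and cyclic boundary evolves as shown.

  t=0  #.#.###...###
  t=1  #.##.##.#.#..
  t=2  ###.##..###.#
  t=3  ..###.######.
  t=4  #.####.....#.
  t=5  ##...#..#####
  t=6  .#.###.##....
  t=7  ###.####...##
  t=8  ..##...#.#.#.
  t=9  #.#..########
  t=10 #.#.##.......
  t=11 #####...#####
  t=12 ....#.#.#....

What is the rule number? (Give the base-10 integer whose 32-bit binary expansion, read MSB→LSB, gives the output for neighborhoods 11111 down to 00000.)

981356023

  ##### -> .   bit 31 = 0  t=3,i=8
  ####. -> .   bit 30 = 0  t=0,i=12
  ###.# -> #   bit 29 = 1  t=0,i=0
  ###.. -> #   bit 28 = 1  t=0,i=6
  ##.## -> #   bit 27 = 1  t=1,i=4
  ##.#. -> .   bit 26 = 0  t=0,i=1
  ##..# -> #   bit 25 = 1  t=2,i=6
  ##... -> .   bit 24 = 0  t=0,i=7
  #.### -> .   bit 23 = 0  t=0,i=4
  #.##. -> #   bit 22 = 1  t=1,i=2
  #.#.# -> #   bit 21 = 1  t=0,i=2
  #.#.. -> #   bit 20 = 1  t=1,i=10
  #..## -> #   bit 19 = 1  t=2,i=7
  #..#. -> #   bit 18 = 1  t=1,i=12
  #...# -> #   bit 17 = 1  t=0,i=8
  #.... -> .   bit 16 = 0  t=4,i=7
  .#### -> .   bit 15 = 0  t=0,i=11
  .###. -> #   bit 14 = 1  t=0,i=5
  .##.# -> .   bit 13 = 0  t=1,i=3
  .##.. -> .   bit 12 = 0  t=2,i=5
  .#.## -> #   bit 11 = 1  t=0,i=3
  .#.#. -> #   bit 10 = 1  t=1,i=9
  .#..# -> .   bit 9 = 0  t=1,i=11
  .#... -> #   bit 8 = 1  t=8,i=12
  ..### -> #   bit 7 = 1  t=0,i=10
  ..##. -> #   bit 6 = 1  t=8,i=2
  ..#.# -> #   bit 5 = 1  t=1,i=0
  ..#.. -> #   bit 4 = 1  t=5,i=5
  ...## -> .   bit 3 = 0  t=0,i=9
  ...#. -> #   bit 2 = 1  t=4,i=10
  ....# -> #   bit 1 = 1  t=4,i=9
  ..... -> #   bit 0 = 1  t=4,i=8
  bits 00111010011111100100110111110111 = 981356023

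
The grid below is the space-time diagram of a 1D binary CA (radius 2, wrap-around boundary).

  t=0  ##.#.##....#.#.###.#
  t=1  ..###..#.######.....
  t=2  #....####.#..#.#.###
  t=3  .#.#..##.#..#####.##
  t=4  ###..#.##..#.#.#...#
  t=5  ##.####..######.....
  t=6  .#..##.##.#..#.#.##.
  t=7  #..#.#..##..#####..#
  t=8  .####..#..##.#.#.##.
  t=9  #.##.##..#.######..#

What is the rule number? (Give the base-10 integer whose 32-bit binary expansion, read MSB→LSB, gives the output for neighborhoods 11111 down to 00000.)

  #####|.  b31=0 t=1,i=11
  ####.|#  b30=1 t=1,i=13
  ###.#|.  b29=0 t=0,i=1
  ###..|.  b28=0 t=1,i=4
  ##.##|.  b27=0 t=0,i=18
  ##.#.|#  b26=1 t=0,i=2
  ##..#|#  b25=1 t=1,i=5
  ##...|#  b24=1 t=0,i=7
  #.###|.  b23=0 t=0,i=15
  #.##.|.  b22=0 t=0,i=5
  #.#.#|#  b21=1 t=0,i=3
  #.#..|.  b20=0 t=2,i=10
  #..##|#  b19=1 t=3,i=5
  #..#.|#  b18=1 t=1,i=6
  #...#|.  b17=0 t=4,i=17
  #....|.  b16=0 t=0,i=8
  .####|#  b15=1 t=1,i=10
  .###.|.  b14=0 t=0,i=0
  .##.#|#  b13=1 t=3,i=7
  .##..|.  b12=0 t=0,i=6
  .#.##|#  b11=1 t=0,i=4
  .#.#.|#  b10=1 t=0,i=12
  .#..#|.  b9=0 t=2,i=11
  .#...|.  b8=0 t=4,i=16
  ..###|.  b7=0 t=1,i=2
  ..##.|.  b6=0 t=3,i=6
  ..#.#|#  b5=1 t=0,i=11
  ..#..|.  b4=0 t=6,i=1
  ...##|.  b3=0 t=1,i=1
  ...#.|#  b2=1 t=0,i=10
  ....#|#  b1=1 t=0,i=9
  .....|#  b0=1 t=1,i=17
  bits 01000111001011001010110000100111 = 1194109991

1194109991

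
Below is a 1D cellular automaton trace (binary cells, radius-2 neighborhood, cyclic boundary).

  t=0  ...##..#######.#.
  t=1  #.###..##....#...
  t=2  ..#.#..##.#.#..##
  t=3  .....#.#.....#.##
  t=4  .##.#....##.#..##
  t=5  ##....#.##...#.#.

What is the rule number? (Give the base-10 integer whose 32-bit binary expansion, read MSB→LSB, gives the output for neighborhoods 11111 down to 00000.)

  ##### -> .   bit 31 = 0  t=0,i=9
  ####. -> .   bit 30 = 0  t=0,i=12
  ###.# -> #   bit 29 = 1  t=0,i=13
  ###.. -> #   bit 28 = 1  t=1,i=4
  ##.## -> #   bit 27 = 1  t=4,i=0
  ##.#. -> .   bit 26 = 0  t=0,i=14
  ##..# -> .   bit 25 = 0  t=0,i=5
  ##... -> .   bit 24 = 0  t=1,i=9
  #.### -> #   bit 23 = 1  t=1,i=2
  #.##. -> #   bit 22 = 1  t=3,i=15
  #.#.# -> .   bit 21 = 0  t=2,i=10
  #.#.. -> .   bit 20 = 0  t=0,i=15
  #..## -> .   bit 19 = 0  t=0,i=6
  #..#. -> .   bit 18 = 0  t=2,i=1
  #...# -> #   bit 17 = 1  t=1,i=15
  #.... -> #   bit 16 = 1  t=0,i=0
  .#### -> #   bit 15 = 1  t=0,i=8
  .###. -> .   bit 14 = 0  t=1,i=3
  .##.# -> .   bit 13 = 0  t=2,i=8
  .##.. -> #   bit 12 = 1  t=0,i=4
  .#.## -> .   bit 11 = 0  t=1,i=1
  .#.#. -> .   bit 10 = 0  t=2,i=3
  .#..# -> #   bit 9 = 1  t=2,i=5
  .#... -> .   bit 8 = 0  t=0,i=16
  ..### -> #   bit 7 = 1  t=0,i=7
  ..##. -> #   bit 6 = 1  t=0,i=3
  ..#.# -> .   bit 5 = 0  t=1,i=0
  ..#.. -> .   bit 4 = 0  t=1,i=13
  ...## -> #   bit 3 = 1  t=0,i=2
  ...#. -> #   bit 2 = 1  t=1,i=12
  ....# -> .   bit 1 = 0  t=0,i=1
  ..... -> #   bit 0 = 1  t=3,i=2
  bits 00111000110000111001001011001101 = 952341197

952341197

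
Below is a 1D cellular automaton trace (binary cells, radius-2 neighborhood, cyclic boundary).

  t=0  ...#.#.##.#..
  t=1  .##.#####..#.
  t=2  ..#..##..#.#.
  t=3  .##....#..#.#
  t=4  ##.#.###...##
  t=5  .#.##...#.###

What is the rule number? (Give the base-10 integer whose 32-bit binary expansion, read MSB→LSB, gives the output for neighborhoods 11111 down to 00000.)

2741022110

  nb #####: next=#  (t=1,i=6, bit31=1)
  nb ####.: next=.  (t=1,i=7, bit30=0)
  nb ###.#: next=#  (t=4,i=1, bit29=1)
  nb ###..: next=.  (t=1,i=8, bit28=0)
  nb ##.##: next=.  (t=1,i=3, bit27=0)
  nb ##.#.: next=.  (t=0,i=9, bit26=0)
  nb ##..#: next=#  (t=1,i=9, bit25=1)
  nb ##...: next=#  (t=3,i=3, bit24=1)
  nb #.###: next=.  (t=1,i=4, bit23=0)
  nb #.##.: next=#  (t=0,i=7, bit22=1)
  nb #.#.#: next=#  (t=0,i=5, bit21=1)
  nb #.#..: next=.  (t=0,i=10, bit20=0)
  nb #..##: next=.  (t=1,i=0, bit19=0)
  nb #..#.: next=.  (t=1,i=10, bit18=0)
  nb #...#: next=.  (t=2,i=0, bit17=0)
  nb #....: next=.  (t=0,i=12, bit16=0)
  nb .####: next=#  (t=1,i=5, bit15=1)
  nb .###.: next=.  (t=4,i=6, bit14=0)
  nb .##.#: next=#  (t=0,i=8, bit13=1)
  nb .##..: next=.  (t=2,i=6, bit12=0)
  nb .#.##: next=#  (t=0,i=6, bit11=1)
  nb .#.#.: next=#  (t=0,i=4, bit10=1)
  nb .#..#: next=.  (t=1,i=12, bit9=0)
  nb .#...: next=#  (t=0,i=11, bit8=1)
  nb ..###: next=#  (t=4,i=11, bit7=1)
  nb ..##.: next=.  (t=1,i=1, bit6=0)
  nb ..#.#: next=.  (t=0,i=3, bit5=0)
  nb ..#..: next=#  (t=1,i=11, bit4=1)
  nb ...##: next=#  (t=4,i=10, bit3=1)
  nb ...#.: next=#  (t=0,i=2, bit2=1)
  nb ....#: next=#  (t=0,i=1, bit1=1)
  nb .....: next=.  (t=0,i=0, bit0=0)
  bits 10100011011000001010110110011110 = 2741022110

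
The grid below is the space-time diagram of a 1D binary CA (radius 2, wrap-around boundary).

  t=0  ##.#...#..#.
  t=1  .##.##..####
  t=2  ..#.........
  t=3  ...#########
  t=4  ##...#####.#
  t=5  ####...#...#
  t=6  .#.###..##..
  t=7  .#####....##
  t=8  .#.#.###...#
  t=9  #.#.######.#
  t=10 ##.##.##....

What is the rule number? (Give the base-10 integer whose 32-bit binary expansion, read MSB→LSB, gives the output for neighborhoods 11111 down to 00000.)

  nb #####: next=#  (t=3,i=5, bit31=1)
  nb ####.: next=.  (t=1,i=10, bit30=0)
  nb ###.#: next=.  (t=1,i=11, bit29=0)
  nb ###..: next=#  (t=3,i=11, bit28=1)
  nb ##.##: next=.  (t=1,i=0, bit27=0)
  nb ##.#.: next=#  (t=0,i=2, bit26=1)
  nb ##..#: next=.  (t=1,i=6, bit25=0)
  nb ##...: next=#  (t=3,i=0, bit24=1)
  nb #.###: next=#  (t=4,i=11, bit23=1)
  nb #.##.: next=.  (t=0,i=0, bit22=0)
  nb #.#.#: next=.  (t=8,i=1, bit21=0)
  nb #.#..: next=.  (t=0,i=3, bit20=0)
  nb #..##: next=.  (t=1,i=7, bit19=0)
  nb #..#.: next=#  (t=0,i=9, bit18=1)
  nb #...#: next=#  (t=0,i=5, bit17=1)
  nb #....: next=#  (t=2,i=4, bit16=1)
  nb .####: next=.  (t=1,i=9, bit15=0)
  nb .###.: next=#  (t=4,i=0, bit14=1)
  nb .##.#: next=#  (t=0,i=1, bit13=1)
  nb .##..: next=.  (t=1,i=5, bit12=0)
  nb .#.##: next=#  (t=0,i=11, bit11=1)
  nb .#.#.: next=#  (t=8,i=0, bit10=1)
  nb .#..#: next=#  (t=0,i=8, bit9=1)
  nb .#...: next=#  (t=0,i=4, bit8=1)
  nb ..###: next=.  (t=1,i=8, bit7=0)
  nb ..##.: next=.  (t=6,i=8, bit6=0)
  nb ..#.#: next=#  (t=0,i=10, bit5=1)
  nb ..#..: next=.  (t=0,i=7, bit4=0)
  nb ...##: next=.  (t=3,i=2, bit3=0)
  nb ...#.: next=.  (t=0,i=6, bit2=0)
  nb ....#: next=.  (t=2,i=0, bit1=0)
  nb .....: next=#  (t=2,i=5, bit0=1)
  bits 10010101100001110110111100100001 = 2508680993

2508680993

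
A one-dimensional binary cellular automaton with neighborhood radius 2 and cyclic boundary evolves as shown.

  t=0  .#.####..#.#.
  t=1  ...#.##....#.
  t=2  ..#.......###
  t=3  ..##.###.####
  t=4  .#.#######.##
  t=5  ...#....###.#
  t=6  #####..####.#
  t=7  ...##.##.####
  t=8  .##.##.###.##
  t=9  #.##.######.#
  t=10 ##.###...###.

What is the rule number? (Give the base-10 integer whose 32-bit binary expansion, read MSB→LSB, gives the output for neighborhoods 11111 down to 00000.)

  [31] ##### => .  t=4,i=5
  [30] ####. => #  t=0,i=5
  [29] ###.# => #  t=3,i=7
  [28] ###.. => #  t=0,i=6
  [27] ##.## => #  t=3,i=4
  [26] ##.#. => .  t=4,i=0
  [25] ##..# => .  t=0,i=7
  [24] ##... => .  t=1,i=7
  [23] #.### => #  t=0,i=3
  [22] #.##. => .  t=1,i=5
  [21] #.#.# => .  t=4,i=1
  [20] #.#.. => #  t=0,i=11
  [19] #..## => #  t=3,i=1
  [18] #..#. => .  t=0,i=0
  [17] #...# => #  t=5,i=1
  [16] #.... => .  t=1,i=0
  [15] .#### => .  t=0,i=4
  [14] .###. => #  t=2,i=11
  [13] .##.# => #  t=3,i=3
  [12] .##.. => .  t=1,i=6
  [11] .#.## => .  t=0,i=2
  [10] .#.#. => .  t=0,i=10
  [9] .#..# => .  t=0,i=12
  [8] .#... => #  t=1,i=12
  [7] ..### => #  t=2,i=10
  [6] ..##. => .  t=3,i=2
  [5] ..#.# => .  t=0,i=1
  [4] ..#.. => #  t=1,i=11
  [3] ...## => #  t=2,i=9
  [2] ...#. => #  t=1,i=2
  [1] ....# => .  t=1,i=1
  [0] ..... => #  t=2,i=5
  bits 01111000100110100110000110011101 = 2023383453

2023383453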